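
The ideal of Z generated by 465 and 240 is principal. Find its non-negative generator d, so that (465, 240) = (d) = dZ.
In the PID Z, (a, b) is generated by gcd(a, b). Compute gcd(465, 240) with the extended Euclidean algorithm, tracking rows (r, s, t) with s·465 + t·240 = r:
  row A: (465, 1, 0)   [1·465 + 0·240 = 465]
  row B: (240, 0, 1)   [0·465 + 1·240 = 240]
  465 = 1·240 + 225   → row C = row A − 1·row B = (225, 1, −1)   [check: 1·465 − 1·240 = 225]
  240 = 1·225 + 15   → row D = row B − 1·row C = (15, −1, 2)   [check: −1·465 + 2·240 = 15]
  225 = 15·15 + 0   → remainder 0, stop. gcd = 15 (last nonzero row D).
So gcd(465, 240) = 15, with Bézout identity −1·465 + 2·240 = 15. Containment (⊇): the Bézout identity exhibits 15 as an element of (465, 240), giving (15) ⊆ (465, 240). Containment (⊆): since 15 | 465 and 15 | 240 (465 = 15·31, 240 = 15·16), every Z-linear combination of 465 and 240 is divisible by 15, so (465, 240) ⊆ (15). Therefore (465, 240) = (15), d = 15.

Final answer: (465, 240) = (15); d = 15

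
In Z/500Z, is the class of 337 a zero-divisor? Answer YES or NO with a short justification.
gcd(337, 500) = 1, so 337 is a unit in Z/500Z (it has a multiplicative inverse). A unit cannot be a zero-divisor: if 337·b ≡ 0 then multiplying both sides by 337^(−1) gives b ≡ 0. So 337 is not a zero-divisor.

Final answer: NO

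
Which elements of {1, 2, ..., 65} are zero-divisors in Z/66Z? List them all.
nonzero zero-divisors of Z/66Z = {2, 3, 4, 6, 8, 9, 10, 11, 12, 14, 15, 16, 18, 20, 21, 22, 24, 26, 27, 28, 30, 32, 33, 34, 36, 38, 39, 40, 42, 44, 45, 46, 48, 50, 51, 52, 54, 55, 56, 57, 58, 60, 62, 63, 64}

An element a ∈ Z/66Z (with a ≠ 0) is a zero-divisor iff gcd(a, 66) > 1 (because a is a unit precisely when gcd(a, n) = 1, and in Z/nZ every nonzero, non-unit element is a zero-divisor). Scan a = 1, ..., 65 and keep those with gcd(a, 66) > 1:
  gcd(2, 66) = 2, gcd(3, 66) = 3, gcd(4, 66) = 2, gcd(6, 66) = 6, gcd(8, 66) = 2, gcd(9, 66) = 3, gcd(10, 66) = 2, gcd(11, 66) = 11, gcd(12, 66) = 6, gcd(14, 66) = 2, gcd(15, 66) = 3, gcd(16, 66) = 2, gcd(18, 66) = 6, gcd(20, 66) = 2, gcd(21, 66) = 3, gcd(22, 66) = 22, gcd(24, 66) = 6, gcd(26, 66) = 2, gcd(27, 66) = 3, gcd(28, 66) = 2, gcd(30, 66) = 6, gcd(32, 66) = 2, gcd(33, 66) = 33, gcd(34, 66) = 2, gcd(36, 66) = 6, gcd(38, 66) = 2, gcd(39, 66) = 3, gcd(40, 66) = 2, gcd(42, 66) = 6, gcd(44, 66) = 22, gcd(45, 66) = 3, gcd(46, 66) = 2, gcd(48, 66) = 6, gcd(50, 66) = 2, gcd(51, 66) = 3, gcd(52, 66) = 2, gcd(54, 66) = 6, gcd(55, 66) = 11, gcd(56, 66) = 2, gcd(57, 66) = 3, gcd(58, 66) = 2, gcd(60, 66) = 6, gcd(62, 66) = 2, gcd(63, 66) = 3, gcd(64, 66) = 2.
All other a ∈ {1, ..., 65} have gcd(a, 66) = 1 and are units. So the nonzero zero-divisors are exactly the 45 values of a appearing in this scan.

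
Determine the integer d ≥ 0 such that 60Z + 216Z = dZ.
In the PID Z, (a, b) is generated by gcd(a, b). Compute gcd(216, 60) with the extended Euclidean algorithm, tracking rows (r, s, t) with s·216 + t·60 = r:
  row A: (216, 1, 0)   [1·216 + 0·60 = 216]
  row B: (60, 0, 1)   [0·216 + 1·60 = 60]
  216 = 3·60 + 36   → row C = row A − 3·row B = (36, 1, −3)   [check: 1·216 − 3·60 = 36]
  60 = 1·36 + 24   → row D = row B − 1·row C = (24, −1, 4)   [check: −1·216 + 4·60 = 24]
  36 = 1·24 + 12   → row E = row C − 1·row D = (12, 2, −7)   [check: 2·216 − 7·60 = 12]
  24 = 2·12 + 0   → remainder 0, stop. gcd = 12 (last nonzero row E).
So gcd(60, 216) = 12, with Bézout identity 2·216 − 7·60 = 12. Containment (⊇): the Bézout identity exhibits 12 as an element of (60, 216), giving (12) ⊆ (60, 216). Containment (⊆): since 12 | 60 and 12 | 216 (60 = 12·5, 216 = 12·18), every Z-linear combination of 60 and 216 is divisible by 12, so (60, 216) ⊆ (12). Therefore (60, 216) = (12), d = 12.

Final answer: (60, 216) = (12); d = 12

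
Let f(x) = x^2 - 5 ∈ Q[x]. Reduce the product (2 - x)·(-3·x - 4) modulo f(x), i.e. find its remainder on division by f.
a · b ≡ 7 - 2·x (mod f(x))

First multiply in Q[x] without reducing: a · b = 3·x^2 - 2·x - 8. Now divide by f(x) = x^2 - 5, eliminating the leading term at each step:
  leading term 3·x^2: subtract (3)·f(x) = 3·x^2 - 15, leaving 7 - 2·x
The degree is now < 2, so this is the remainder. Hence a · b ≡ 7 - 2·x in Q[x]/(f).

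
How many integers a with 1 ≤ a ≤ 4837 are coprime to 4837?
The number of a ∈ {1, ..., 4837} with gcd(a, 4837) = 1 is by definition Euler's totient φ(4837). φ is multiplicative, with φ(p^e) = p^e − p^(e−1). Factorise 4837 = 7 · 691. Then
  φ(4837) = (7 − 1) · (691 − 1) = 6 · 690 = 4140.
So there are 4140 such integers.

Final answer: 4140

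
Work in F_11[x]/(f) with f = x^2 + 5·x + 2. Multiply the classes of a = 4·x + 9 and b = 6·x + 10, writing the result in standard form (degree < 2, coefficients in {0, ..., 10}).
Multiply as integer polynomials: a · b = 24·x^2 + 94·x + 90. Reducing coefficients mod 11: a · b ≡ 2·x^2 + 6·x + 2. Now divide by f(x) = x^2 + 5·x + 2 in F_11[x], eliminating the leading term at each step:
  leading term 2·x^2: subtract (2)·f(x) = 2·x^2 + 10·x + 4, leaving 7·x + 9 (coefficients mod 11)
The degree is now < 2, so this is the remainder. Hence a · b ≡ 7·x + 9 in F_11[x]/(f).

Final answer: a · b ≡ 7·x + 9 (mod f(x))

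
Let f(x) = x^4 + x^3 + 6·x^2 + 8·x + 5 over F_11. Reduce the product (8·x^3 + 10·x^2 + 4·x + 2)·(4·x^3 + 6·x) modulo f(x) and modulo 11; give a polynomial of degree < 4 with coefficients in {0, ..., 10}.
Multiply as integer polynomials: a · b = 32·x^6 + 40·x^5 + 64·x^4 + 68·x^3 + 24·x^2 + 12·x. Reducing coefficients mod 11: a · b ≡ 10·x^6 + 7·x^5 + 9·x^4 + 2·x^3 + 2·x^2 + x. Now divide by f(x) = x^4 + x^3 + 6·x^2 + 8·x + 5 in F_11[x], eliminating the leading term at each step:
  leading term 10·x^6: subtract (10·x^2)·f(x) = 10·x^6 + 10·x^5 + 5·x^4 + 3·x^3 + 6·x^2, leaving 8·x^5 + 4·x^4 + 10·x^3 + 7·x^2 + x (coefficients mod 11)
  leading term 8·x^5: subtract (8·x)·f(x) = 8·x^5 + 8·x^4 + 4·x^3 + 9·x^2 + 7·x, leaving 7·x^4 + 6·x^3 + 9·x^2 + 5·x (coefficients mod 11)
  leading term 7·x^4: subtract (7)·f(x) = 7·x^4 + 7·x^3 + 9·x^2 + x + 2, leaving 10·x^3 + 4·x + 9 (coefficients mod 11)
The degree is now < 4, so this is the remainder. Hence a · b ≡ 10·x^3 + 4·x + 9 in F_11[x]/(f).

Final answer: a · b ≡ 10·x^3 + 4·x + 9 (mod f(x))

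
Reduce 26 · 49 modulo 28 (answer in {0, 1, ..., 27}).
Reduce the factors first: 49 ≡ 21 (mod 28), so 26 · 49 ≡ 26 · 21 (mod 28). 26 · 21 = 546. Dividing by 28: 546 = 19·28 + 14. So (26 · 49) mod 28 = 14.

Final answer: 14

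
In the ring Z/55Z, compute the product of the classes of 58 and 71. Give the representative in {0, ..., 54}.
Reduce the factors first: 58 ≡ 3, 71 ≡ 16 (mod 55), so 58 · 71 ≡ 3 · 16 (mod 55). 3 · 16 = 48. Dividing by 55: 48 = 0·55 + 48. So (58 · 71) mod 55 = 48.

Final answer: 48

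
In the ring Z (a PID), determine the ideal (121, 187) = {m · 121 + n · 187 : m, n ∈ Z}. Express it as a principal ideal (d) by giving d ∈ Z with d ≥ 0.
In the PID Z, (a, b) is generated by gcd(a, b). Compute gcd(187, 121) with the extended Euclidean algorithm, tracking rows (r, s, t) with s·187 + t·121 = r:
  row A: (187, 1, 0)   [1·187 + 0·121 = 187]
  row B: (121, 0, 1)   [0·187 + 1·121 = 121]
  187 = 1·121 + 66   → row C = row A − 1·row B = (66, 1, −1)   [check: 1·187 − 1·121 = 66]
  121 = 1·66 + 55   → row D = row B − 1·row C = (55, −1, 2)   [check: −1·187 + 2·121 = 55]
  66 = 1·55 + 11   → row E = row C − 1·row D = (11, 2, −3)   [check: 2·187 − 3·121 = 11]
  55 = 5·11 + 0   → remainder 0, stop. gcd = 11 (last nonzero row E).
So gcd(121, 187) = 11, with Bézout identity 2·187 − 3·121 = 11. Containment (⊇): the Bézout identity exhibits 11 as an element of (121, 187), giving (11) ⊆ (121, 187). Containment (⊆): since 11 | 121 and 11 | 187 (121 = 11·11, 187 = 11·17), every Z-linear combination of 121 and 187 is divisible by 11, so (121, 187) ⊆ (11). Therefore (121, 187) = (11), d = 11.

Final answer: (121, 187) = (11); d = 11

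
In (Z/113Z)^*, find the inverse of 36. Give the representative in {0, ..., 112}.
36^(−1) ≡ 22 (mod 113)

Apply the extended Euclidean algorithm to (113, 36), tracking rows (r, s, t) with s·113 + t·36 = r. Each division r_prev = q·r_cur + r_new produces the new row as (previous row) − q·(current row):
  row A: (113, 1, 0)   [1·113 + 0·36 = 113]
  row B: (36, 0, 1)   [0·113 + 1·36 = 36]
  113 = 3·36 + 5   → row C = row A − 3·row B = (5, 1, −3)   [check: 1·113 − 3·36 = 5]
  36 = 7·5 + 1   → row D = row B − 7·row C = (1, −7, 22)   [check: −7·113 + 22·36 = 1]
  5 = 5·1 + 0   → remainder 0, stop. gcd = 1 (last nonzero row D).
The gcd is 1, so 36 is invertible mod 113. The last nonzero row gives −7·113 + 22·36 = 1, so t = 22. So 36^(−1) ≡ 22 (mod 113). Verify: 36 · 22 = 792 ≡ 1 (mod 113). ✓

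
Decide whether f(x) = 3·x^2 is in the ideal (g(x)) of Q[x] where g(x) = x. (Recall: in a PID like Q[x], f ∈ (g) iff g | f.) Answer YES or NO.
In Q[x] the ideal (g) consists of all multiples of g, so f ∈ (g) iff g | f, i.e. iff the remainder of f on division by g is 0. Divide f by g (g is monic, so eliminate the leading term of the running remainder at each step):
  leading term 3·x^2: subtract (3·x)·g(x) = 3·x^2, leaving 0
The remainder is 0, so f(x) = g(x) · h(x) with h(x) = 3·x. Hence g | f, i.e. f ∈ (g).

Final answer: YES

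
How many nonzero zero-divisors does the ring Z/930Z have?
In Z/930Z each nonzero element is either a unit (gcd with 930 is 1) or a zero-divisor (gcd > 1). The number of units is φ(930): factorise 930 = 2 · 3 · 5 · 31, so φ(930) = (2 − 1) · (3 − 1) · (5 − 1) · (31 − 1) = 1 · 2 · 4 · 30 = 240. The nonzero elements number 930 − 1 = 929. Hence the nonzero zero-divisors number 929 − 240 = 689.

Final answer: Z/930Z has 689 nonzero zero-divisors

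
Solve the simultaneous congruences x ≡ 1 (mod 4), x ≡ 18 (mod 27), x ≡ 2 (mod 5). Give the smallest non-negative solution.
x ≡ 477 (mod 540); the representative in [0, 540) is 477

The moduli 4, 27, 5 are pairwise coprime, so by the CRT there is a unique solution mod 4·27·5 = 540.
Solve by successive substitution. Start with x ≡ 1 (mod 4).
  Combine with x ≡ 18 (mod 27): write x = 1 + 4·t and require 1 + 4·t ≡ 18 (mod 27), i.e. 4·t ≡ 18 − 1 ≡ 17 (mod 27). Since 4^(−1) ≡ 7 (mod 27), t ≡ 7·17 ≡ 11 (mod 27). So x ≡ 1 + 4·11 = 45 (mod 108).
  Combine with x ≡ 2 (mod 5): write x = 45 + 108·t and require 45 + 108·t ≡ 2 (mod 5), i.e. 108·t ≡ 2 − 45 ≡ 2 (mod 5). Since 108^(−1) ≡ 2 (mod 5) (108 ≡ 3 (mod 5)), t ≡ 2·2 ≡ 4 (mod 5). So x ≡ 45 + 108·4 = 477 (mod 540).
Unique solution in [0, 540): x = 477.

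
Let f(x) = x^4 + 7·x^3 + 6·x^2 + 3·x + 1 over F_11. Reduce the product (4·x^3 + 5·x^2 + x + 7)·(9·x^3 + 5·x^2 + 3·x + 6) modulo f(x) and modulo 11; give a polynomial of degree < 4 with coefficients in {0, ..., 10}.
a · b ≡ x^3 + 7·x^2 + 9·x + 3 (mod f(x))

Multiply as integer polynomials: a · b = 36·x^6 + 65·x^5 + 46·x^4 + 107·x^3 + 68·x^2 + 27·x + 42. Reducing coefficients mod 11: a · b ≡ 3·x^6 + 10·x^5 + 2·x^4 + 8·x^3 + 2·x^2 + 5·x + 9. Now divide by f(x) = x^4 + 7·x^3 + 6·x^2 + 3·x + 1 in F_11[x], eliminating the leading term at each step:
  leading term 3·x^6: subtract (3·x^2)·f(x) = 3·x^6 + 10·x^5 + 7·x^4 + 9·x^3 + 3·x^2, leaving 6·x^4 + 10·x^3 + 10·x^2 + 5·x + 9 (coefficients mod 11)
  leading term 6·x^4: subtract (6)·f(x) = 6·x^4 + 9·x^3 + 3·x^2 + 7·x + 6, leaving x^3 + 7·x^2 + 9·x + 3 (coefficients mod 11)
The degree is now < 4, so this is the remainder. Hence a · b ≡ x^3 + 7·x^2 + 9·x + 3 in F_11[x]/(f).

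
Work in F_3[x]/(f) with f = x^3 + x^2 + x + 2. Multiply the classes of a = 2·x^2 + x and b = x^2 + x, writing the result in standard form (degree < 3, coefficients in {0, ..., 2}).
a · b ≡ x^2 + x + 1 (mod f(x))

Multiply as integer polynomials: a · b = 2·x^4 + 3·x^3 + x^2. Reducing coefficients mod 3: a · b ≡ 2·x^4 + x^2. Now divide by f(x) = x^3 + x^2 + x + 2 in F_3[x], eliminating the leading term at each step:
  leading term 2·x^4: subtract (2·x)·f(x) = 2·x^4 + 2·x^3 + 2·x^2 + x, leaving x^3 + 2·x^2 + 2·x (coefficients mod 3)
  leading term x^3: subtract (1)·f(x) = x^3 + x^2 + x + 2, leaving x^2 + x + 1 (coefficients mod 3)
The degree is now < 3, so this is the remainder. Hence a · b ≡ x^2 + x + 1 in F_3[x]/(f).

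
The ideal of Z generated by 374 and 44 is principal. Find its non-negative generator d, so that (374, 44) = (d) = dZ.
In the PID Z, (a, b) is generated by gcd(a, b). Compute gcd(374, 44) with the extended Euclidean algorithm, tracking rows (r, s, t) with s·374 + t·44 = r:
  row A: (374, 1, 0)   [1·374 + 0·44 = 374]
  row B: (44, 0, 1)   [0·374 + 1·44 = 44]
  374 = 8·44 + 22   → row C = row A − 8·row B = (22, 1, −8)   [check: 1·374 − 8·44 = 22]
  44 = 2·22 + 0   → remainder 0, stop. gcd = 22 (last nonzero row C).
So gcd(374, 44) = 22, with Bézout identity 1·374 − 8·44 = 22. Containment (⊇): the Bézout identity exhibits 22 as an element of (374, 44), giving (22) ⊆ (374, 44). Containment (⊆): since 22 | 374 and 22 | 44 (374 = 22·17, 44 = 22·2), every Z-linear combination of 374 and 44 is divisible by 22, so (374, 44) ⊆ (22). Therefore (374, 44) = (22), d = 22.

Final answer: (374, 44) = (22); d = 22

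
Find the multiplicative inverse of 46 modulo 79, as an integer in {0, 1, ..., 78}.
46^(−1) ≡ 67 (mod 79)

Apply the extended Euclidean algorithm to (79, 46), tracking rows (r, s, t) with s·79 + t·46 = r. Each division r_prev = q·r_cur + r_new produces the new row as (previous row) − q·(current row):
  row A: (79, 1, 0)   [1·79 + 0·46 = 79]
  row B: (46, 0, 1)   [0·79 + 1·46 = 46]
  79 = 1·46 + 33   → row C = row A − 1·row B = (33, 1, −1)   [check: 1·79 − 1·46 = 33]
  46 = 1·33 + 13   → row D = row B − 1·row C = (13, −1, 2)   [check: −1·79 + 2·46 = 13]
  33 = 2·13 + 7   → row E = row C − 2·row D = (7, 3, −5)   [check: 3·79 − 5·46 = 7]
  13 = 1·7 + 6   → row F = row D − 1·row E = (6, −4, 7)   [check: −4·79 + 7·46 = 6]
  7 = 1·6 + 1   → row G = row E − 1·row F = (1, 7, −12)   [check: 7·79 − 12·46 = 1]
  6 = 6·1 + 0   → remainder 0, stop. gcd = 1 (last nonzero row G).
The gcd is 1, so 46 is invertible mod 79. The last nonzero row gives 7·79 − 12·46 = 1, so t = −12. So 46^(−1) ≡ −12 ≡ 67 (mod 79). Verify: 46 · 67 = 3082 ≡ 1 (mod 79). ✓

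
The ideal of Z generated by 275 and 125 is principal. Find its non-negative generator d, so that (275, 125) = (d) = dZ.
In the PID Z, (a, b) is generated by gcd(a, b). Compute gcd(275, 125) with the extended Euclidean algorithm, tracking rows (r, s, t) with s·275 + t·125 = r:
  row A: (275, 1, 0)   [1·275 + 0·125 = 275]
  row B: (125, 0, 1)   [0·275 + 1·125 = 125]
  275 = 2·125 + 25   → row C = row A − 2·row B = (25, 1, −2)   [check: 1·275 − 2·125 = 25]
  125 = 5·25 + 0   → remainder 0, stop. gcd = 25 (last nonzero row C).
So gcd(275, 125) = 25, with Bézout identity 1·275 − 2·125 = 25. Containment (⊇): the Bézout identity exhibits 25 as an element of (275, 125), giving (25) ⊆ (275, 125). Containment (⊆): since 25 | 275 and 25 | 125 (275 = 25·11, 125 = 25·5), every Z-linear combination of 275 and 125 is divisible by 25, so (275, 125) ⊆ (25). Therefore (275, 125) = (25), d = 25.

Final answer: (275, 125) = (25); d = 25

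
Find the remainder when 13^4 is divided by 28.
1

Use repeated squaring. Binary(4) = 100. Walk through the bits of the exponent 4 left-to-right: at each bit after the leading one, square the running value, then multiply by 13 if the bit is 1 (always reducing mod 28):
  bit 1 = 1 (leading): start with 13.
  bit 2 = 0: square 13^2 = 169 ≡ 1 (mod 28).
  bit 3 = 0: square 1^2 = 1 (mod 28).
Final value: 13^4 ≡ 1 (mod 28).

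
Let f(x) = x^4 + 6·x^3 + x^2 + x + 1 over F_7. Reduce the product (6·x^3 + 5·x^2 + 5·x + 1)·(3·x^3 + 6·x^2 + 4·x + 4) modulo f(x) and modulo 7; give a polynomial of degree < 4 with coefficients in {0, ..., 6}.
Multiply as integer polynomials: a · b = 18·x^6 + 51·x^5 + 69·x^4 + 77·x^3 + 46·x^2 + 24·x + 4. Reducing coefficients mod 7: a · b ≡ 4·x^6 + 2·x^5 + 6·x^4 + 4·x^2 + 3·x + 4. Now divide by f(x) = x^4 + 6·x^3 + x^2 + x + 1 in F_7[x], eliminating the leading term at each step:
  leading term 4·x^6: subtract (4·x^2)·f(x) = 4·x^6 + 3·x^5 + 4·x^4 + 4·x^3 + 4·x^2, leaving 6·x^5 + 2·x^4 + 3·x^3 + 3·x + 4 (coefficients mod 7)
  leading term 6·x^5: subtract (6·x)·f(x) = 6·x^5 + x^4 + 6·x^3 + 6·x^2 + 6·x, leaving x^4 + 4·x^3 + x^2 + 4·x + 4 (coefficients mod 7)
  leading term x^4: subtract (1)·f(x) = x^4 + 6·x^3 + x^2 + x + 1, leaving 5·x^3 + 3·x + 3 (coefficients mod 7)
The degree is now < 4, so this is the remainder. Hence a · b ≡ 5·x^3 + 3·x + 3 in F_7[x]/(f).

Final answer: a · b ≡ 5·x^3 + 3·x + 3 (mod f(x))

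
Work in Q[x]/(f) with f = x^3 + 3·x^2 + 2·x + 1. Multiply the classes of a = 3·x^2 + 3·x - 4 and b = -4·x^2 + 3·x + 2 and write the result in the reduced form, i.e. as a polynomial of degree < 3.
a · b ≡ -44·x^2 - 60·x - 41 (mod f(x))

First multiply in Q[x] without reducing: a · b = -12·x^4 - 3·x^3 + 31·x^2 - 6·x - 8. Now divide by f(x) = x^3 + 3·x^2 + 2·x + 1, eliminating the leading term at each step:
  leading term -12·x^4: subtract (-12·x)·f(x) = -12·x^4 - 36·x^3 - 24·x^2 - 12·x, leaving 33·x^3 + 55·x^2 + 6·x - 8
  leading term 33·x^3: subtract (33)·f(x) = 33·x^3 + 99·x^2 + 66·x + 33, leaving -44·x^2 - 60·x - 41
The degree is now < 3, so this is the remainder. Hence a · b ≡ -44·x^2 - 60·x - 41 in Q[x]/(f).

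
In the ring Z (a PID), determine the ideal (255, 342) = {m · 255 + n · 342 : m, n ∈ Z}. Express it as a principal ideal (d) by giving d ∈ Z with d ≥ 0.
(255, 342) = (3); d = 3

In the PID Z, (a, b) is generated by gcd(a, b). Compute gcd(342, 255) with the extended Euclidean algorithm, tracking rows (r, s, t) with s·342 + t·255 = r:
  row A: (342, 1, 0)   [1·342 + 0·255 = 342]
  row B: (255, 0, 1)   [0·342 + 1·255 = 255]
  342 = 1·255 + 87   → row C = row A − 1·row B = (87, 1, −1)   [check: 1·342 − 1·255 = 87]
  255 = 2·87 + 81   → row D = row B − 2·row C = (81, −2, 3)   [check: −2·342 + 3·255 = 81]
  87 = 1·81 + 6   → row E = row C − 1·row D = (6, 3, −4)   [check: 3·342 − 4·255 = 6]
  81 = 13·6 + 3   → row F = row D − 13·row E = (3, −41, 55)   [check: −41·342 + 55·255 = 3]
  6 = 2·3 + 0   → remainder 0, stop. gcd = 3 (last nonzero row F).
So gcd(255, 342) = 3, with Bézout identity −41·342 + 55·255 = 3. Containment (⊇): the Bézout identity exhibits 3 as an element of (255, 342), giving (3) ⊆ (255, 342). Containment (⊆): since 3 | 255 and 3 | 342 (255 = 3·85, 342 = 3·114), every Z-linear combination of 255 and 342 is divisible by 3, so (255, 342) ⊆ (3). Therefore (255, 342) = (3), d = 3.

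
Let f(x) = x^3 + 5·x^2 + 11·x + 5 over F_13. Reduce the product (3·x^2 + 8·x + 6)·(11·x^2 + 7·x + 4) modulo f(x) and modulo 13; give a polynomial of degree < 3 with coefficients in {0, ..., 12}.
a · b ≡ 12·x^2 + 5·x + 5 (mod f(x))

Multiply as integer polynomials: a · b = 33·x^4 + 109·x^3 + 134·x^2 + 74·x + 24. Reducing coefficients mod 13: a · b ≡ 7·x^4 + 5·x^3 + 4·x^2 + 9·x + 11. Now divide by f(x) = x^3 + 5·x^2 + 11·x + 5 in F_13[x], eliminating the leading term at each step:
  leading term 7·x^4: subtract (7·x)·f(x) = 7·x^4 + 9·x^3 + 12·x^2 + 9·x, leaving 9·x^3 + 5·x^2 + 11 (coefficients mod 13)
  leading term 9·x^3: subtract (9)·f(x) = 9·x^3 + 6·x^2 + 8·x + 6, leaving 12·x^2 + 5·x + 5 (coefficients mod 13)
The degree is now < 3, so this is the remainder. Hence a · b ≡ 12·x^2 + 5·x + 5 in F_13[x]/(f).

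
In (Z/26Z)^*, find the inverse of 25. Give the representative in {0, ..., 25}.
25^(−1) ≡ 25 (mod 26)

Apply the extended Euclidean algorithm to (26, 25), tracking rows (r, s, t) with s·26 + t·25 = r. Each division r_prev = q·r_cur + r_new produces the new row as (previous row) − q·(current row):
  row A: (26, 1, 0)   [1·26 + 0·25 = 26]
  row B: (25, 0, 1)   [0·26 + 1·25 = 25]
  26 = 1·25 + 1   → row C = row A − 1·row B = (1, 1, −1)   [check: 1·26 − 1·25 = 1]
  25 = 25·1 + 0   → remainder 0, stop. gcd = 1 (last nonzero row C).
The gcd is 1, so 25 is invertible mod 26. The last nonzero row gives 1·26 − 1·25 = 1, so t = −1. So 25^(−1) ≡ −1 ≡ 25 (mod 26). Verify: 25 · 25 = 625 ≡ 1 (mod 26). ✓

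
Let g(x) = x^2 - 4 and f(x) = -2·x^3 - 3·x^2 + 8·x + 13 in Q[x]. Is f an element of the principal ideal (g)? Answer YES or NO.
NO

In Q[x] the ideal (g) consists of all multiples of g, so f ∈ (g) iff g | f, i.e. iff the remainder of f on division by g is 0. Divide f by g (g is monic, so eliminate the leading term of the running remainder at each step):
  leading term -2·x^3: subtract (-2·x)·g(x) = -2·x^3 + 8·x, leaving 13 - 3·x^2
  leading term -3·x^2: subtract (-3)·g(x) = 12 - 3·x^2, leaving 1
The remainder r(x) = 1 ≠ 0 (and deg r < deg g), so g ∤ f, i.e. f ∉ (g).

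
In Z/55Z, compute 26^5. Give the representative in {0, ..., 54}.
1

Use repeated squaring. Binary(5) = 101. Walk through the bits of the exponent 5 left-to-right: at each bit after the leading one, square the running value, then multiply by 26 if the bit is 1 (always reducing mod 55):
  bit 1 = 1 (leading): start with 26.
  bit 2 = 0: square 26^2 = 676 ≡ 16 (mod 55).
  bit 3 = 1: square 16^2 = 256 ≡ 36; bit is 1, so multiply 36·26 = 936 ≡ 1 (mod 55).
Final value: 26^5 ≡ 1 (mod 55).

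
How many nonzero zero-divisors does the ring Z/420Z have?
Z/420Z has 323 nonzero zero-divisors

In Z/420Z each nonzero element is either a unit (gcd with 420 is 1) or a zero-divisor (gcd > 1). The number of units is φ(420): factorise 420 = 2^2 · 3 · 5 · 7, so φ(420) = (2^2 − 2^1) · (3 − 1) · (5 − 1) · (7 − 1) = 2 · 2 · 4 · 6 = 96. The nonzero elements number 420 − 1 = 419. Hence the nonzero zero-divisors number 419 − 96 = 323.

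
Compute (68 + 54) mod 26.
18

Reduce the summands first: 68 ≡ 16, 54 ≡ 2 (mod 26), so 68 + 54 ≡ 16 + 2 (mod 26). 16 + 2 = 18; 18 = 0·26 + 18, so (68 + 54) mod 26 = 18.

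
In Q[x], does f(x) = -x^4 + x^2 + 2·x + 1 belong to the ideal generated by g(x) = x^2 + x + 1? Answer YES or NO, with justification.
In Q[x] the ideal (g) consists of all multiples of g, so f ∈ (g) iff g | f, i.e. iff the remainder of f on division by g is 0. Divide f by g (g is monic, so eliminate the leading term of the running remainder at each step):
  leading term -x^4: subtract (-x^2)·g(x) = -x^4 - x^3 - x^2, leaving x^3 + 2·x^2 + 2·x + 1
  leading term x^3: subtract (x)·g(x) = x^3 + x^2 + x, leaving x^2 + x + 1
  leading term x^2: subtract (1)·g(x) = x^2 + x + 1, leaving 0
The remainder is 0, so f(x) = g(x) · h(x) with h(x) = -x^2 + x + 1. Hence g | f, i.e. f ∈ (g).

Final answer: YES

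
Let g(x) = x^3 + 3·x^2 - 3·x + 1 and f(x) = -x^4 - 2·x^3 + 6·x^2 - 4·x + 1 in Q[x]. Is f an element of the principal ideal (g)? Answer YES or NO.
In Q[x] the ideal (g) consists of all multiples of g, so f ∈ (g) iff g | f, i.e. iff the remainder of f on division by g is 0. Divide f by g (g is monic, so eliminate the leading term of the running remainder at each step):
  leading term -x^4: subtract (-x)·g(x) = -x^4 - 3·x^3 + 3·x^2 - x, leaving x^3 + 3·x^2 - 3·x + 1
  leading term x^3: subtract (1)·g(x) = x^3 + 3·x^2 - 3·x + 1, leaving 0
The remainder is 0, so f(x) = g(x) · h(x) with h(x) = 1 - x. Hence g | f, i.e. f ∈ (g).

Final answer: YES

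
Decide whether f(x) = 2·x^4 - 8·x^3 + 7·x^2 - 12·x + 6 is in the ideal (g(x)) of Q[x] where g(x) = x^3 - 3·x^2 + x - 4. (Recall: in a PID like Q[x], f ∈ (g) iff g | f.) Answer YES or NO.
In Q[x] the ideal (g) consists of all multiples of g, so f ∈ (g) iff g | f, i.e. iff the remainder of f on division by g is 0. Divide f by g (g is monic, so eliminate the leading term of the running remainder at each step):
  leading term 2·x^4: subtract (2·x)·g(x) = 2·x^4 - 6·x^3 + 2·x^2 - 8·x, leaving -2·x^3 + 5·x^2 - 4·x + 6
  leading term -2·x^3: subtract (-2)·g(x) = -2·x^3 + 6·x^2 - 2·x + 8, leaving -x^2 - 2·x - 2
The remainder r(x) = -x^2 - 2·x - 2 ≠ 0 (and deg r < deg g), so g ∤ f, i.e. f ∉ (g).

Final answer: NO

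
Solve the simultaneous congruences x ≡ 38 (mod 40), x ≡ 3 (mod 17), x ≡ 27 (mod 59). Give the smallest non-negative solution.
The moduli 40, 17, 59 are pairwise coprime, so by the CRT there is a unique solution mod 40·17·59 = 40120.
Solve by successive substitution. Start with x ≡ 38 (mod 40).
  Combine with x ≡ 3 (mod 17): write x = 38 + 40·t and require 38 + 40·t ≡ 3 (mod 17), i.e. 40·t ≡ 3 − 38 ≡ 16 (mod 17). Since 40^(−1) ≡ 3 (mod 17) (40 ≡ 6 (mod 17)), t ≡ 3·16 ≡ 14 (mod 17). So x ≡ 38 + 40·14 = 598 (mod 680).
  Combine with x ≡ 27 (mod 59): write x = 598 + 680·t and require 598 + 680·t ≡ 27 (mod 59), i.e. 680·t ≡ 27 − 598 ≡ 19 (mod 59). Since 680^(−1) ≡ 40 (mod 59) (680 ≡ 31 (mod 59)), t ≡ 40·19 ≡ 52 (mod 59). So x ≡ 598 + 680·52 = 35958 (mod 40120).
Unique solution in [0, 40120): x = 35958.

Final answer: x ≡ 35958 (mod 40120); the representative in [0, 40120) is 35958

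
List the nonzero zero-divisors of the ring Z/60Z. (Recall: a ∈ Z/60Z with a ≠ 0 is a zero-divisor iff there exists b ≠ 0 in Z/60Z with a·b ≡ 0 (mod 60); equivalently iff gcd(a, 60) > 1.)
nonzero zero-divisors of Z/60Z = {2, 3, 4, 5, 6, 8, 9, 10, 12, 14, 15, 16, 18, 20, 21, 22, 24, 25, 26, 27, 28, 30, 32, 33, 34, 35, 36, 38, 39, 40, 42, 44, 45, 46, 48, 50, 51, 52, 54, 55, 56, 57, 58}

An element a ∈ Z/60Z (with a ≠ 0) is a zero-divisor iff gcd(a, 60) > 1 (because a is a unit precisely when gcd(a, n) = 1, and in Z/nZ every nonzero, non-unit element is a zero-divisor). Scan a = 1, ..., 59 and keep those with gcd(a, 60) > 1:
  gcd(2, 60) = 2, gcd(3, 60) = 3, gcd(4, 60) = 4, gcd(5, 60) = 5, gcd(6, 60) = 6, gcd(8, 60) = 4, gcd(9, 60) = 3, gcd(10, 60) = 10, gcd(12, 60) = 12, gcd(14, 60) = 2, gcd(15, 60) = 15, gcd(16, 60) = 4, gcd(18, 60) = 6, gcd(20, 60) = 20, gcd(21, 60) = 3, gcd(22, 60) = 2, gcd(24, 60) = 12, gcd(25, 60) = 5, gcd(26, 60) = 2, gcd(27, 60) = 3, gcd(28, 60) = 4, gcd(30, 60) = 30, gcd(32, 60) = 4, gcd(33, 60) = 3, gcd(34, 60) = 2, gcd(35, 60) = 5, gcd(36, 60) = 12, gcd(38, 60) = 2, gcd(39, 60) = 3, gcd(40, 60) = 20, gcd(42, 60) = 6, gcd(44, 60) = 4, gcd(45, 60) = 15, gcd(46, 60) = 2, gcd(48, 60) = 12, gcd(50, 60) = 10, gcd(51, 60) = 3, gcd(52, 60) = 4, gcd(54, 60) = 6, gcd(55, 60) = 5, gcd(56, 60) = 4, gcd(57, 60) = 3, gcd(58, 60) = 2.
All other a ∈ {1, ..., 59} have gcd(a, 60) = 1 and are units. So the nonzero zero-divisors are exactly the 43 values of a appearing in this scan.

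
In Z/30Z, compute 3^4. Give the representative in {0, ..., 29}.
Use repeated squaring. Binary(4) = 100. Walk through the bits of the exponent 4 left-to-right: at each bit after the leading one, square the running value, then multiply by 3 if the bit is 1 (always reducing mod 30):
  bit 1 = 1 (leading): start with 3.
  bit 2 = 0: square 3^2 = 9 (mod 30).
  bit 3 = 0: square 9^2 = 81 ≡ 21 (mod 30).
Final value: 3^4 ≡ 21 (mod 30).

Final answer: 21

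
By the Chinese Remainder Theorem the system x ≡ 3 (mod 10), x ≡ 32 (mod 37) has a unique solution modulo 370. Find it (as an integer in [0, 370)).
x ≡ 143 (mod 370); the representative in [0, 370) is 143

The moduli 10, 37 are pairwise coprime, so by the CRT there is a unique solution mod 10·37 = 370.
Solve by successive substitution. Start with x ≡ 3 (mod 10).
  Combine with x ≡ 32 (mod 37): write x = 3 + 10·t and require 3 + 10·t ≡ 32 (mod 37), i.e. 10·t ≡ 32 − 3 ≡ 29 (mod 37). Since 10^(−1) ≡ 26 (mod 37), t ≡ 26·29 ≡ 14 (mod 37). So x ≡ 3 + 10·14 = 143 (mod 370).
Unique solution in [0, 370): x = 143.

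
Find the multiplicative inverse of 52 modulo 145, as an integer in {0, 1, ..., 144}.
52^(−1) ≡ 53 (mod 145)

Apply the extended Euclidean algorithm to (145, 52), tracking rows (r, s, t) with s·145 + t·52 = r. Each division r_prev = q·r_cur + r_new produces the new row as (previous row) − q·(current row):
  row A: (145, 1, 0)   [1·145 + 0·52 = 145]
  row B: (52, 0, 1)   [0·145 + 1·52 = 52]
  145 = 2·52 + 41   → row C = row A − 2·row B = (41, 1, −2)   [check: 1·145 − 2·52 = 41]
  52 = 1·41 + 11   → row D = row B − 1·row C = (11, −1, 3)   [check: −1·145 + 3·52 = 11]
  41 = 3·11 + 8   → row E = row C − 3·row D = (8, 4, −11)   [check: 4·145 − 11·52 = 8]
  11 = 1·8 + 3   → row F = row D − 1·row E = (3, −5, 14)   [check: −5·145 + 14·52 = 3]
  8 = 2·3 + 2   → row G = row E − 2·row F = (2, 14, −39)   [check: 14·145 − 39·52 = 2]
  3 = 1·2 + 1   → row H = row F − 1·row G = (1, −19, 53)   [check: −19·145 + 53·52 = 1]
  2 = 2·1 + 0   → remainder 0, stop. gcd = 1 (last nonzero row H).
The gcd is 1, so 52 is invertible mod 145. The last nonzero row gives −19·145 + 53·52 = 1, so t = 53. So 52^(−1) ≡ 53 (mod 145). Verify: 52 · 53 = 2756 ≡ 1 (mod 145). ✓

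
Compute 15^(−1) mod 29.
15^(−1) ≡ 2 (mod 29)

Apply the extended Euclidean algorithm to (29, 15), tracking rows (r, s, t) with s·29 + t·15 = r. Each division r_prev = q·r_cur + r_new produces the new row as (previous row) − q·(current row):
  row A: (29, 1, 0)   [1·29 + 0·15 = 29]
  row B: (15, 0, 1)   [0·29 + 1·15 = 15]
  29 = 1·15 + 14   → row C = row A − 1·row B = (14, 1, −1)   [check: 1·29 − 1·15 = 14]
  15 = 1·14 + 1   → row D = row B − 1·row C = (1, −1, 2)   [check: −1·29 + 2·15 = 1]
  14 = 14·1 + 0   → remainder 0, stop. gcd = 1 (last nonzero row D).
The gcd is 1, so 15 is invertible mod 29. The last nonzero row gives −1·29 + 2·15 = 1, so t = 2. So 15^(−1) ≡ 2 (mod 29). Verify: 15 · 2 = 30 ≡ 1 (mod 29). ✓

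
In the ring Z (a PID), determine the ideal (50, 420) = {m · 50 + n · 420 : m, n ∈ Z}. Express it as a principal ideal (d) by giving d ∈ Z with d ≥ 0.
In the PID Z, (a, b) is generated by gcd(a, b). Compute gcd(420, 50) with the extended Euclidean algorithm, tracking rows (r, s, t) with s·420 + t·50 = r:
  row A: (420, 1, 0)   [1·420 + 0·50 = 420]
  row B: (50, 0, 1)   [0·420 + 1·50 = 50]
  420 = 8·50 + 20   → row C = row A − 8·row B = (20, 1, −8)   [check: 1·420 − 8·50 = 20]
  50 = 2·20 + 10   → row D = row B − 2·row C = (10, −2, 17)   [check: −2·420 + 17·50 = 10]
  20 = 2·10 + 0   → remainder 0, stop. gcd = 10 (last nonzero row D).
So gcd(50, 420) = 10, with Bézout identity −2·420 + 17·50 = 10. Containment (⊇): the Bézout identity exhibits 10 as an element of (50, 420), giving (10) ⊆ (50, 420). Containment (⊆): since 10 | 50 and 10 | 420 (50 = 10·5, 420 = 10·42), every Z-linear combination of 50 and 420 is divisible by 10, so (50, 420) ⊆ (10). Therefore (50, 420) = (10), d = 10.

Final answer: (50, 420) = (10); d = 10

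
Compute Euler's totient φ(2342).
φ is multiplicative, with φ(p^e) = p^e − p^(e−1). Factorise 2342 = 2 · 1171. Then
  φ(2342) = (2 − 1) · (1171 − 1) = 1 · 1170 = 1170.

Final answer: φ(2342) = 1170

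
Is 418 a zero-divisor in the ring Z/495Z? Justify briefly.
YES

gcd(418, 495) = 11 > 1, so 418 is not a unit in Z/495Z. In Z/nZ every nonzero non-unit is a zero-divisor: explicitly, take b = 495/gcd = 45 ≠ 0 (mod 495); then 418·45 = 18810 = 38·495, i.e. 418·45 ≡ 0 (mod 495). So 418 is a zero-divisor.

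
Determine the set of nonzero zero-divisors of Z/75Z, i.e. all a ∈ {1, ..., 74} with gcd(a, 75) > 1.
nonzero zero-divisors of Z/75Z = {3, 5, 6, 9, 10, 12, 15, 18, 20, 21, 24, 25, 27, 30, 33, 35, 36, 39, 40, 42, 45, 48, 50, 51, 54, 55, 57, 60, 63, 65, 66, 69, 70, 72}

An element a ∈ Z/75Z (with a ≠ 0) is a zero-divisor iff gcd(a, 75) > 1 (because a is a unit precisely when gcd(a, n) = 1, and in Z/nZ every nonzero, non-unit element is a zero-divisor). Scan a = 1, ..., 74 and keep those with gcd(a, 75) > 1:
  gcd(3, 75) = 3, gcd(5, 75) = 5, gcd(6, 75) = 3, gcd(9, 75) = 3, gcd(10, 75) = 5, gcd(12, 75) = 3, gcd(15, 75) = 15, gcd(18, 75) = 3, gcd(20, 75) = 5, gcd(21, 75) = 3, gcd(24, 75) = 3, gcd(25, 75) = 25, gcd(27, 75) = 3, gcd(30, 75) = 15, gcd(33, 75) = 3, gcd(35, 75) = 5, gcd(36, 75) = 3, gcd(39, 75) = 3, gcd(40, 75) = 5, gcd(42, 75) = 3, gcd(45, 75) = 15, gcd(48, 75) = 3, gcd(50, 75) = 25, gcd(51, 75) = 3, gcd(54, 75) = 3, gcd(55, 75) = 5, gcd(57, 75) = 3, gcd(60, 75) = 15, gcd(63, 75) = 3, gcd(65, 75) = 5, gcd(66, 75) = 3, gcd(69, 75) = 3, gcd(70, 75) = 5, gcd(72, 75) = 3.
All other a ∈ {1, ..., 74} have gcd(a, 75) = 1 and are units. So the nonzero zero-divisors are exactly the 34 values of a appearing in this scan.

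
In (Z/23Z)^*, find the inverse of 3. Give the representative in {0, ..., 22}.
Apply the extended Euclidean algorithm to (23, 3), tracking rows (r, s, t) with s·23 + t·3 = r. Each division r_prev = q·r_cur + r_new produces the new row as (previous row) − q·(current row):
  row A: (23, 1, 0)   [1·23 + 0·3 = 23]
  row B: (3, 0, 1)   [0·23 + 1·3 = 3]
  23 = 7·3 + 2   → row C = row A − 7·row B = (2, 1, −7)   [check: 1·23 − 7·3 = 2]
  3 = 1·2 + 1   → row D = row B − 1·row C = (1, −1, 8)   [check: −1·23 + 8·3 = 1]
  2 = 2·1 + 0   → remainder 0, stop. gcd = 1 (last nonzero row D).
The gcd is 1, so 3 is invertible mod 23. The last nonzero row gives −1·23 + 8·3 = 1, so t = 8. So 3^(−1) ≡ 8 (mod 23). Verify: 3 · 8 = 24 ≡ 1 (mod 23). ✓

Final answer: 3^(−1) ≡ 8 (mod 23)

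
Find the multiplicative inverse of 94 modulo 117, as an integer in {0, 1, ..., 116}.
Apply the extended Euclidean algorithm to (117, 94), tracking rows (r, s, t) with s·117 + t·94 = r. Each division r_prev = q·r_cur + r_new produces the new row as (previous row) − q·(current row):
  row A: (117, 1, 0)   [1·117 + 0·94 = 117]
  row B: (94, 0, 1)   [0·117 + 1·94 = 94]
  117 = 1·94 + 23   → row C = row A − 1·row B = (23, 1, −1)   [check: 1·117 − 1·94 = 23]
  94 = 4·23 + 2   → row D = row B − 4·row C = (2, −4, 5)   [check: −4·117 + 5·94 = 2]
  23 = 11·2 + 1   → row E = row C − 11·row D = (1, 45, −56)   [check: 45·117 − 56·94 = 1]
  2 = 2·1 + 0   → remainder 0, stop. gcd = 1 (last nonzero row E).
The gcd is 1, so 94 is invertible mod 117. The last nonzero row gives 45·117 − 56·94 = 1, so t = −56. So 94^(−1) ≡ −56 ≡ 61 (mod 117). Verify: 94 · 61 = 5734 ≡ 1 (mod 117). ✓

Final answer: 94^(−1) ≡ 61 (mod 117)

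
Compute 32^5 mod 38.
Use repeated squaring. Binary(5) = 101. Walk through the bits of the exponent 5 left-to-right: at each bit after the leading one, square the running value, then multiply by 32 if the bit is 1 (always reducing mod 38):
  bit 1 = 1 (leading): start with 32.
  bit 2 = 0: square 32^2 = 1024 ≡ 36 (mod 38).
  bit 3 = 1: square 36^2 = 1296 ≡ 4; bit is 1, so multiply 4·32 = 128 ≡ 14 (mod 38).
Final value: 32^5 ≡ 14 (mod 38).

Final answer: 14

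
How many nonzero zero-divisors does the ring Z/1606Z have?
In Z/1606Z each nonzero element is either a unit (gcd with 1606 is 1) or a zero-divisor (gcd > 1). The number of units is φ(1606): factorise 1606 = 2 · 11 · 73, so φ(1606) = (2 − 1) · (11 − 1) · (73 − 1) = 1 · 10 · 72 = 720. The nonzero elements number 1606 − 1 = 1605. Hence the nonzero zero-divisors number 1605 − 720 = 885.

Final answer: Z/1606Z has 885 nonzero zero-divisors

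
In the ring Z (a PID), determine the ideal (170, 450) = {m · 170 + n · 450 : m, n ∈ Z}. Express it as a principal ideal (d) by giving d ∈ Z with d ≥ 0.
In the PID Z, (a, b) is generated by gcd(a, b). Compute gcd(450, 170) with the extended Euclidean algorithm, tracking rows (r, s, t) with s·450 + t·170 = r:
  row A: (450, 1, 0)   [1·450 + 0·170 = 450]
  row B: (170, 0, 1)   [0·450 + 1·170 = 170]
  450 = 2·170 + 110   → row C = row A − 2·row B = (110, 1, −2)   [check: 1·450 − 2·170 = 110]
  170 = 1·110 + 60   → row D = row B − 1·row C = (60, −1, 3)   [check: −1·450 + 3·170 = 60]
  110 = 1·60 + 50   → row E = row C − 1·row D = (50, 2, −5)   [check: 2·450 − 5·170 = 50]
  60 = 1·50 + 10   → row F = row D − 1·row E = (10, −3, 8)   [check: −3·450 + 8·170 = 10]
  50 = 5·10 + 0   → remainder 0, stop. gcd = 10 (last nonzero row F).
So gcd(170, 450) = 10, with Bézout identity −3·450 + 8·170 = 10. Containment (⊇): the Bézout identity exhibits 10 as an element of (170, 450), giving (10) ⊆ (170, 450). Containment (⊆): since 10 | 170 and 10 | 450 (170 = 10·17, 450 = 10·45), every Z-linear combination of 170 and 450 is divisible by 10, so (170, 450) ⊆ (10). Therefore (170, 450) = (10), d = 10.

Final answer: (170, 450) = (10); d = 10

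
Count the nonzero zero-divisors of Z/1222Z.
Z/1222Z has 669 nonzero zero-divisors

In Z/1222Z each nonzero element is either a unit (gcd with 1222 is 1) or a zero-divisor (gcd > 1). The number of units is φ(1222): factorise 1222 = 2 · 13 · 47, so φ(1222) = (2 − 1) · (13 − 1) · (47 − 1) = 1 · 12 · 46 = 552. The nonzero elements number 1222 − 1 = 1221. Hence the nonzero zero-divisors number 1221 − 552 = 669.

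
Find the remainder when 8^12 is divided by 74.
38

Use repeated squaring. Binary(12) = 1100. Walk through the bits of the exponent 12 left-to-right: at each bit after the leading one, square the running value, then multiply by 8 if the bit is 1 (always reducing mod 74):
  bit 1 = 1 (leading): start with 8.
  bit 2 = 1: square 8^2 = 64; bit is 1, so multiply 64·8 = 512 ≡ 68 (mod 74).
  bit 3 = 0: square 68^2 = 4624 ≡ 36 (mod 74).
  bit 4 = 0: square 36^2 = 1296 ≡ 38 (mod 74).
Final value: 8^12 ≡ 38 (mod 74).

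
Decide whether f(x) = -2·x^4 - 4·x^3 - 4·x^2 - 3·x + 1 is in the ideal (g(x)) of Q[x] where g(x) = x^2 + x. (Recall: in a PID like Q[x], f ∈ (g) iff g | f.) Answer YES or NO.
NO

In Q[x] the ideal (g) consists of all multiples of g, so f ∈ (g) iff g | f, i.e. iff the remainder of f on division by g is 0. Divide f by g (g is monic, so eliminate the leading term of the running remainder at each step):
  leading term -2·x^4: subtract (-2·x^2)·g(x) = -2·x^4 - 2·x^3, leaving -2·x^3 - 4·x^2 - 3·x + 1
  leading term -2·x^3: subtract (-2·x)·g(x) = -2·x^3 - 2·x^2, leaving -2·x^2 - 3·x + 1
  leading term -2·x^2: subtract (-2)·g(x) = -2·x^2 - 2·x, leaving 1 - x
The remainder r(x) = 1 - x ≠ 0 (and deg r < deg g), so g ∤ f, i.e. f ∉ (g).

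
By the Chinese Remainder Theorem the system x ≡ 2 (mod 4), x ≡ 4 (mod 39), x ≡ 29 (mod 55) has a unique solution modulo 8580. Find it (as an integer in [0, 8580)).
The moduli 4, 39, 55 are pairwise coprime, so by the CRT there is a unique solution mod 4·39·55 = 8580.
Solve by successive substitution. Start with x ≡ 2 (mod 4).
  Combine with x ≡ 4 (mod 39): write x = 2 + 4·t and require 2 + 4·t ≡ 4 (mod 39), i.e. 4·t ≡ 4 − 2 ≡ 2 (mod 39). Since 4^(−1) ≡ 10 (mod 39), t ≡ 10·2 ≡ 20 (mod 39). So x ≡ 2 + 4·20 = 82 (mod 156).
  Combine with x ≡ 29 (mod 55): write x = 82 + 156·t and require 82 + 156·t ≡ 29 (mod 55), i.e. 156·t ≡ 29 − 82 ≡ 2 (mod 55). Since 156^(−1) ≡ 6 (mod 55) (156 ≡ 46 (mod 55)), t ≡ 6·2 ≡ 12 (mod 55). So x ≡ 82 + 156·12 = 1954 (mod 8580).
Unique solution in [0, 8580): x = 1954.

Final answer: x ≡ 1954 (mod 8580); the representative in [0, 8580) is 1954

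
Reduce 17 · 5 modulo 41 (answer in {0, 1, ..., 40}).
Both factors are already reduced mod 41. 17 · 5 = 85. Dividing by 41: 85 = 2·41 + 3. So (17 · 5) mod 41 = 3.

Final answer: 3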